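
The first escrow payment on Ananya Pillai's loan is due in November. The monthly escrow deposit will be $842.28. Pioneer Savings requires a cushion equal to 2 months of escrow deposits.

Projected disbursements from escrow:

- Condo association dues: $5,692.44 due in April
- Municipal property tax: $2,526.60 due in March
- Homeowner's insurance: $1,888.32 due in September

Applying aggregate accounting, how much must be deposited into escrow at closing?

Cushion = 2 × $842.28 = $1,684.56
Trial balance (start $0, +$842.28 each month, − disbursements):
  Nov: +$842.28 → $842.28
  Dec: +$842.28 → $1,684.56
  Jan: +$842.28 → $2,526.84
  Feb: +$842.28 → $3,369.12
  Mar: +$842.28 − $2,526.60 → $1,684.80
  Apr: +$842.28 − $5,692.44 → -$3,165.36
  May: +$842.28 → -$2,323.08
  Jun: +$842.28 → -$1,480.80
  Jul: +$842.28 → -$638.52
  Aug: +$842.28 → $203.76
  Sep: +$842.28 − $1,888.32 → -$842.28
  Oct: +$842.28 → $0.00
Lowest trial balance = -$3,165.36 (Apr)
Initial deposit = cushion − low point = $1,684.56 − (-$3,165.36) = $4,849.92

$4,849.92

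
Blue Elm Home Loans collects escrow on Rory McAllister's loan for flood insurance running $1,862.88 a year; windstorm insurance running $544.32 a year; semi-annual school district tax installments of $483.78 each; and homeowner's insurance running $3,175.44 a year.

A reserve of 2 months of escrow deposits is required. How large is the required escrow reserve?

$1,091.70

Flood insurance = $1,862.88
Windstorm insurance = $544.32
School district tax = $483.78 × 2 = $967.56
Homeowner's insurance = $3,175.44
Total annual escrow = $1,862.88 + $544.32 + $967.56 + $3,175.44 = $6,550.20
Base monthly escrow = $6,550.20 ÷ 12 = $545.85
Cushion = 2 × $545.85 = $1,091.70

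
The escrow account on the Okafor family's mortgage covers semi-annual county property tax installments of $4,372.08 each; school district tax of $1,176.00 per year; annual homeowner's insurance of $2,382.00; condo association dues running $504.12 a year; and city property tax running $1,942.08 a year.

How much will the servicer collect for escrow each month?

$1,229.03

County property tax — $4,372.08 × 2 = $8,744.16/yr
School district tax — $1,176.00/yr
Homeowner's insurance — $2,382.00/yr
Condo association dues — $504.12/yr
City property tax — $1,942.08/yr
Total per year = $14,748.36
Monthly = $14,748.36 ÷ 12 = $1,229.03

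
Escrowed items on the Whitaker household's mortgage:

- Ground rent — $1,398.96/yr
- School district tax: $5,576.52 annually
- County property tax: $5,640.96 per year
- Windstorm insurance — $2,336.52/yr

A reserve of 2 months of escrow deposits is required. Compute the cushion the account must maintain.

Ground rent = $1,398.96 annually
School district tax = $5,576.52 annually
County property tax = $5,640.96 annually
Windstorm insurance = $2,336.52 annually
Yearly total = $1,398.96 + $5,576.52 + $5,640.96 + $2,336.52 = $14,952.96
Base monthly escrow = $14,952.96 ÷ 12 = $1,246.08
Cushion = 2 × $1,246.08 = $2,492.16

$2,492.16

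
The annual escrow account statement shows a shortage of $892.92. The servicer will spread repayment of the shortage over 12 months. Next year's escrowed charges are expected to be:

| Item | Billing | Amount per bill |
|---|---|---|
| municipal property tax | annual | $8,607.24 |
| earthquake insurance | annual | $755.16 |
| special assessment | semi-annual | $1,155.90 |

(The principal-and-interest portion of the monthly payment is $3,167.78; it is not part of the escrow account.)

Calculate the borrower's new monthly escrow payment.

$1,047.26

Municipal property tax — $8,607.24/yr
Earthquake insurance — $755.16/yr
Special assessment — $1,155.90 × 2 = $2,311.80/yr
Yearly total = $11,674.20
Per month = $11,674.20 / 12 = $972.85
Shortage spread = $892.92 / 12 = $74.41/mo
New monthly escrow = $972.85 + $74.41 = $1,047.26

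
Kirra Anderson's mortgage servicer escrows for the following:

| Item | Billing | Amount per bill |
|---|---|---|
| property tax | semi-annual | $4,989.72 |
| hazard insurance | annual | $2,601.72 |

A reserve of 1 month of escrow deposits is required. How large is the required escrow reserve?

$1,048.43

Property tax: $4,989.72 × 2 = $9,979.44
Hazard insurance: $2,601.72
Yearly total = $9,979.44 + $2,601.72 = $12,581.16
Base monthly escrow = $12,581.16 / 12 = $1,048.43
Required cushion = 1 × $1,048.43 = $1,048.43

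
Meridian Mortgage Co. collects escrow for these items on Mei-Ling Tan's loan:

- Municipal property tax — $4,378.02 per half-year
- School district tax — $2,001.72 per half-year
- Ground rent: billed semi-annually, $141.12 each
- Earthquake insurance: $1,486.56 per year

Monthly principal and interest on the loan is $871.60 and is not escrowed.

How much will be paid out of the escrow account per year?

$14,528.28

Municipal property tax: $4,378.02 × 2 = $8,756.04/yr
School district tax: $2,001.72 × 2 = $4,003.44/yr
Ground rent: $141.12 × 2 = $282.24/yr
Earthquake insurance: $1,486.56/yr
Annual escrow total = $8,756.04 + $4,003.44 + $282.24 + $1,486.56 = $14,528.28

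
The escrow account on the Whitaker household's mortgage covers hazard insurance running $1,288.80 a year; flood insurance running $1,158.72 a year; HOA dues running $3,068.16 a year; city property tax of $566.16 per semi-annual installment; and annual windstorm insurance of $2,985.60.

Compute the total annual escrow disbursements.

$9,633.60

Hazard insurance = $1,288.80/yr
Flood insurance = $1,158.72/yr
HOA dues = $3,068.16/yr
City property tax = $566.16 × 2 = $1,132.32/yr
Windstorm insurance = $2,985.60/yr
Annual escrow total = $1,288.80 + $1,158.72 + $3,068.16 + $1,132.32 + $2,985.60 = $9,633.60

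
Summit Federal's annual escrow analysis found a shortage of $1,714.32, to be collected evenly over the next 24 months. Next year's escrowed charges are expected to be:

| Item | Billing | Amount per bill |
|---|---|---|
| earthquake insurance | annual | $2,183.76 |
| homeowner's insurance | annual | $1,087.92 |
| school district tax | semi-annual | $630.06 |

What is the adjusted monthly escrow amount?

$449.08

Earthquake insurance = $2,183.76/yr
Homeowner's insurance = $1,087.92/yr
School district tax = $630.06 × 2 = $1,260.12/yr
Total per year = $2,183.76 + $1,087.92 + $1,260.12 = $4,531.80
Monthly escrow = $4,531.80 ÷ 12 = $377.65
Monthly shortage recovery: $1,714.32 / 24 = $71.43
New monthly escrow = $377.65 + $71.43 = $449.08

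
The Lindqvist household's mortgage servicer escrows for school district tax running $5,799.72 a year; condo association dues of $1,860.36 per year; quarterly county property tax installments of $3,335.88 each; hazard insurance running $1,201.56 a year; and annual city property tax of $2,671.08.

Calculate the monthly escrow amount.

School district tax: $5,799.72 per year
Condo association dues: $1,860.36 per year
County property tax: $3,335.88 × 4 = $13,343.52 per year
Hazard insurance: $1,201.56 per year
City property tax: $2,671.08 per year
Combined annual = $5,799.72 + $1,860.36 + $13,343.52 + $1,201.56 + $2,671.08 = $24,876.24
Per month = $24,876.24 ÷ 12 = $2,073.02

$2,073.02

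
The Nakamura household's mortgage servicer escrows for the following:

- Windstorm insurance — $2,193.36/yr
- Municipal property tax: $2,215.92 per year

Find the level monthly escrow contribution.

$367.44

Windstorm insurance = $2,193.36
Municipal property tax = $2,215.92
Total per year = $4,409.28
Monthly = $4,409.28 ÷ 12 = $367.44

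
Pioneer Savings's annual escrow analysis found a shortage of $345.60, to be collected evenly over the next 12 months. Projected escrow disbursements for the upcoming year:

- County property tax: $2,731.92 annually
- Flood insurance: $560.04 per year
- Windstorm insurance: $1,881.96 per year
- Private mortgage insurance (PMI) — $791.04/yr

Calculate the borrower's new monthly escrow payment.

$525.88

County property tax = $2,731.92 annually
Flood insurance = $560.04 annually
Windstorm insurance = $1,881.96 annually
Private mortgage insurance (PMI) = $791.04 annually
Combined annual = $5,964.96
Base monthly escrow = $5,964.96 ÷ 12 = $497.08
Monthly shortage recovery: $345.60 ÷ 12 = $28.80
Adjusted monthly = $497.08 + $28.80 = $525.88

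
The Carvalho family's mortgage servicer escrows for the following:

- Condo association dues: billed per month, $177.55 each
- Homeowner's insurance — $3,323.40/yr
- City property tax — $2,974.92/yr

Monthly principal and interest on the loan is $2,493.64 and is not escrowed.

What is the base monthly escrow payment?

Condo association dues = $177.55 × 12 = $2,130.60/yr
Homeowner's insurance = $3,323.40/yr
City property tax = $2,974.92/yr
Total per year = $2,130.60 + $3,323.40 + $2,974.92 = $8,428.92
Per month = $8,428.92 / 12 = $702.41

$702.41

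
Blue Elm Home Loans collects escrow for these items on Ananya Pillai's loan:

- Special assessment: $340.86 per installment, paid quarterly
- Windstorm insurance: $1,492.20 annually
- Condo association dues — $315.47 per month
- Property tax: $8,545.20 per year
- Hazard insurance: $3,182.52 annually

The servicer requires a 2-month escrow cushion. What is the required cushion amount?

$3,061.50

Special assessment: $340.86 × 4 = $1,363.44
Windstorm insurance: $1,492.20
Condo association dues: $315.47 × 12 = $3,785.64
Property tax: $8,545.20
Hazard insurance: $3,182.52
Combined annual = $18,369.00
Monthly = $18,369.00 ÷ 12 = $1,530.75
Required cushion = 2 × $1,530.75 = $3,061.50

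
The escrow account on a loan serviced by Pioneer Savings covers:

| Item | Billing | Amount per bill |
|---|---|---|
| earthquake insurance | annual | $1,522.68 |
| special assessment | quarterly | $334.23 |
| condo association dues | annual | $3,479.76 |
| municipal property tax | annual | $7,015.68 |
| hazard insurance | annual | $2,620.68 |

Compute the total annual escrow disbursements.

Earthquake insurance: $1,522.68 per year
Special assessment: $334.23 × 4 = $1,336.92 per year
Condo association dues: $3,479.76 per year
Municipal property tax: $7,015.68 per year
Hazard insurance: $2,620.68 per year
Combined annual = $1,522.68 + $1,336.92 + $3,479.76 + $7,015.68 + $2,620.68 = $15,975.72

$15,975.72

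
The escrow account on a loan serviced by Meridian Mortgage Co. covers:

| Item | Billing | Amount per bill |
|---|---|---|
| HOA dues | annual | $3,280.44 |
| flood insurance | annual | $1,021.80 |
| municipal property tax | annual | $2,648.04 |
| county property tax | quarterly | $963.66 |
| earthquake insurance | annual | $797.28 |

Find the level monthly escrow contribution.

$966.85

HOA dues = $3,280.44 per year
Flood insurance = $1,021.80 per year
Municipal property tax = $2,648.04 per year
County property tax = $963.66 × 4 = $3,854.64 per year
Earthquake insurance = $797.28 per year
Combined annual = $11,602.20
Per month = $11,602.20 / 12 = $966.85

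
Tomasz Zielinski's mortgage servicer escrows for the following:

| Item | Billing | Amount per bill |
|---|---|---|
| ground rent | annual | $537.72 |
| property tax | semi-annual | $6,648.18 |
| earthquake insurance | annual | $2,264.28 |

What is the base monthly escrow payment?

$1,341.53

Ground rent: $537.72 per year
Property tax: $6,648.18 × 2 = $13,296.36 per year
Earthquake insurance: $2,264.28 per year
Combined annual = $537.72 + $13,296.36 + $2,264.28 = $16,098.36
Per month = $16,098.36 / 12 = $1,341.53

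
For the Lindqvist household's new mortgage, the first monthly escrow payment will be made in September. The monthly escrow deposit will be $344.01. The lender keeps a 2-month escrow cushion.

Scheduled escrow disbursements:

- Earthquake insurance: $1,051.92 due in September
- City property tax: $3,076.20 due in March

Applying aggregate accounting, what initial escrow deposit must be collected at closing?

Cushion = 2 × $344.01 = $688.02
Trial balance (start $0, +$344.01 each month, − disbursements):
  Sep: +$344.01 − $1,051.92 → -$707.91
  Oct: +$344.01 → -$363.90
  Nov: +$344.01 → -$19.89
  Dec: +$344.01 → $324.12
  Jan: +$344.01 → $668.13
  Feb: +$344.01 → $1,012.14
  Mar: +$344.01 − $3,076.20 → -$1,720.05
  Apr: +$344.01 → -$1,376.04
  May: +$344.01 → -$1,032.03
  Jun: +$344.01 → -$688.02
  Jul: +$344.01 → -$344.01
  Aug: +$344.01 → $0.00
Lowest trial balance = -$1,720.05 (Mar)
Initial deposit = cushion − low point = $688.02 − (-$1,720.05) = $2,408.07

$2,408.07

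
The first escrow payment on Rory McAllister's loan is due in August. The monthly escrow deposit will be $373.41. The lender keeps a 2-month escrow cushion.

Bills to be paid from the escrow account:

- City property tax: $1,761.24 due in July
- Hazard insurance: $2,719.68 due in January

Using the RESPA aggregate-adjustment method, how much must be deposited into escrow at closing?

$1,226.04

Cushion = 2 × $373.41 = $746.82
Trial balance (start $0, +$373.41 each month, − disbursements):
  Aug: +$373.41 → $373.41
  Sep: +$373.41 → $746.82
  Oct: +$373.41 → $1,120.23
  Nov: +$373.41 → $1,493.64
  Dec: +$373.41 → $1,867.05
  Jan: +$373.41 − $2,719.68 → -$479.22
  Feb: +$373.41 → -$105.81
  Mar: +$373.41 → $267.60
  Apr: +$373.41 → $641.01
  May: +$373.41 → $1,014.42
  Jun: +$373.41 → $1,387.83
  Jul: +$373.41 − $1,761.24 → $0.00
Lowest trial balance = -$479.22 (Jan)
Initial deposit = cushion − low point = $746.82 − (-$479.22) = $1,226.04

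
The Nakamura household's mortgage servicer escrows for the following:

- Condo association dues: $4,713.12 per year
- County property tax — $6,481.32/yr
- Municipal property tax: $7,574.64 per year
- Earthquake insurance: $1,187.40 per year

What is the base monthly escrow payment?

$1,663.04

Condo association dues = $4,713.12
County property tax = $6,481.32
Municipal property tax = $7,574.64
Earthquake insurance = $1,187.40
Combined annual = $4,713.12 + $6,481.32 + $7,574.64 + $1,187.40 = $19,956.48
Per month = $19,956.48 ÷ 12 = $1,663.04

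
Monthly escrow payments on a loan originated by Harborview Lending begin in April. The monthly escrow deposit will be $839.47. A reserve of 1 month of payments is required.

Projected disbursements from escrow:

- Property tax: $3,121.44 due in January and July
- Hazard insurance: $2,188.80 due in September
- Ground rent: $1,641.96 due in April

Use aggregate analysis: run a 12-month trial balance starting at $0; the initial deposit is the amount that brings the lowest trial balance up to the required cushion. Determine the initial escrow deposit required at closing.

Cushion = 1 × $839.47 = $839.47
Trial balance (start $0, +$839.47 each month, − disbursements):
  Apr: +$839.47 − $1,641.96 → -$802.49
  May: +$839.47 → $36.98
  Jun: +$839.47 → $876.45
  Jul: +$839.47 − $3,121.44 → -$1,405.52
  Aug: +$839.47 → -$566.05
  Sep: +$839.47 − $2,188.80 → -$1,915.38
  Oct: +$839.47 → -$1,075.91
  Nov: +$839.47 → -$236.44
  Dec: +$839.47 → $603.03
  Jan: +$839.47 − $3,121.44 → -$1,678.94
  Feb: +$839.47 → -$839.47
  Mar: +$839.47 → $0.00
Lowest trial balance = -$1,915.38 (Sep)
Initial deposit = cushion − low point = $839.47 − (-$1,915.38) = $2,754.85

$2,754.85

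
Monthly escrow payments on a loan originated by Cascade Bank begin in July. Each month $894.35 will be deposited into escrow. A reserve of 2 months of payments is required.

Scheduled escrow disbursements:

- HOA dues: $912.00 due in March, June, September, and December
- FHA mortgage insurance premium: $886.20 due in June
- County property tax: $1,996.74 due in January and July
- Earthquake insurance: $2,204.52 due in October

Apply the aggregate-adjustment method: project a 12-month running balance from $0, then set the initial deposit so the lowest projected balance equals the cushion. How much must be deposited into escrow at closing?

Cushion = 2 × $894.35 = $1,788.70
Trial balance (start $0, +$894.35 each month, − disbursements):
  Jul: +$894.35 − $1,996.74 → -$1,102.39
  Aug: +$894.35 → -$208.04
  Sep: +$894.35 − $912.00 → -$225.69
  Oct: +$894.35 − $2,204.52 → -$1,535.86
  Nov: +$894.35 → -$641.51
  Dec: +$894.35 − $912.00 → -$659.16
  Jan: +$894.35 − $1,996.74 → -$1,761.55
  Feb: +$894.35 → -$867.20
  Mar: +$894.35 − $912.00 → -$884.85
  Apr: +$894.35 → $9.50
  May: +$894.35 → $903.85
  Jun: +$894.35 − $1,798.20 → $0.00
Lowest trial balance = -$1,761.55 (Jan)
Initial deposit = cushion − low point = $1,788.70 − (-$1,761.55) = $3,550.25

$3,550.25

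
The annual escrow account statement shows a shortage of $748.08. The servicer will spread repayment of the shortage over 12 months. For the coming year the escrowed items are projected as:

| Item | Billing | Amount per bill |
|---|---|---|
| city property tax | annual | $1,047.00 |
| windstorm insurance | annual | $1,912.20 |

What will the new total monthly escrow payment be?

City property tax: $1,047.00
Windstorm insurance: $1,912.20
Total per year = $1,047.00 + $1,912.20 = $2,959.20
Monthly escrow = $2,959.20 / 12 = $246.60
Monthly shortage recovery: $748.08 / 12 = $62.34
Adjusted monthly = $246.60 + $62.34 = $308.94

$308.94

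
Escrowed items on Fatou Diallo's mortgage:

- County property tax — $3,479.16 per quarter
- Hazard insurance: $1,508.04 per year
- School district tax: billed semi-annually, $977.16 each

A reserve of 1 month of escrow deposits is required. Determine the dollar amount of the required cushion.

$1,448.25

County property tax — $3,479.16 × 4 = $13,916.64
Hazard insurance — $1,508.04
School district tax — $977.16 × 2 = $1,954.32
Total annual escrow = $17,379.00
Per month = $17,379.00 ÷ 12 = $1,448.25
Reserve = 1 × $1,448.25 = $1,448.25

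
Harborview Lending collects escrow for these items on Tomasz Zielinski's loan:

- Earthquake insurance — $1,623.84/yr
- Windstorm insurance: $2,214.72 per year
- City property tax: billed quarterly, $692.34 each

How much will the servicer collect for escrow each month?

Earthquake insurance — $1,623.84 per year
Windstorm insurance — $2,214.72 per year
City property tax — $692.34 × 4 = $2,769.36 per year
Annual escrow total = $6,607.92
Monthly = $6,607.92 ÷ 12 = $550.66

$550.66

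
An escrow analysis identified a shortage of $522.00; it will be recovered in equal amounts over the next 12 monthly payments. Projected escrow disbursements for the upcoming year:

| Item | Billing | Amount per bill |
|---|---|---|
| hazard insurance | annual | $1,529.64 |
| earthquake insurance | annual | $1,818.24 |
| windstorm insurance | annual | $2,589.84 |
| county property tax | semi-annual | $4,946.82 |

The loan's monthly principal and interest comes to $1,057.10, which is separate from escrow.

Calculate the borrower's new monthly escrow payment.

Hazard insurance = $1,529.64 annually
Earthquake insurance = $1,818.24 annually
Windstorm insurance = $2,589.84 annually
County property tax = $4,946.82 × 2 = $9,893.64 annually
Yearly total = $1,529.64 + $1,818.24 + $2,589.84 + $9,893.64 = $15,831.36
Per month = $15,831.36 ÷ 12 = $1,319.28
Shortage per month = $522.00 / 12 = $43.50
New monthly escrow = $1,319.28 + $43.50 = $1,362.78

$1,362.78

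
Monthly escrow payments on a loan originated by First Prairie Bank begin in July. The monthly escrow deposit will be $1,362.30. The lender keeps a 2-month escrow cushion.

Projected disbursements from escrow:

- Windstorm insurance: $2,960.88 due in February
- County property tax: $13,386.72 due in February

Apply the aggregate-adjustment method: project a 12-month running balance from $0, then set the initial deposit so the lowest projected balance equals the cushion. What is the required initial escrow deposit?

$8,173.80

Cushion = 2 × $1,362.30 = $2,724.60
Trial balance (start $0, +$1,362.30 each month, − disbursements):
  Jul: +$1,362.30 → $1,362.30
  Aug: +$1,362.30 → $2,724.60
  Sep: +$1,362.30 → $4,086.90
  Oct: +$1,362.30 → $5,449.20
  Nov: +$1,362.30 → $6,811.50
  Dec: +$1,362.30 → $8,173.80
  Jan: +$1,362.30 → $9,536.10
  Feb: +$1,362.30 − $16,347.60 → -$5,449.20
  Mar: +$1,362.30 → -$4,086.90
  Apr: +$1,362.30 → -$2,724.60
  May: +$1,362.30 → -$1,362.30
  Jun: +$1,362.30 → $0.00
Lowest trial balance = -$5,449.20 (Feb)
Initial deposit = cushion − low point = $2,724.60 − (-$5,449.20) = $8,173.80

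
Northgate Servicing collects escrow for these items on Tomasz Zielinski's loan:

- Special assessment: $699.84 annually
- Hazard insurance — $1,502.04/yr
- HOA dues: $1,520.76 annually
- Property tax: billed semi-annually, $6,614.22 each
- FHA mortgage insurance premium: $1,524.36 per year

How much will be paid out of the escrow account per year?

Special assessment = $699.84/yr
Hazard insurance = $1,502.04/yr
HOA dues = $1,520.76/yr
Property tax = $6,614.22 × 2 = $13,228.44/yr
FHA mortgage insurance premium = $1,524.36/yr
Combined annual = $18,475.44

$18,475.44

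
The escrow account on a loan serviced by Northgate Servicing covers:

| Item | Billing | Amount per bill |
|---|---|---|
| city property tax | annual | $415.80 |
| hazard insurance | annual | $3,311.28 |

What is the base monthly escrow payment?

$310.59

City property tax — $415.80/yr
Hazard insurance — $3,311.28/yr
Yearly total = $415.80 + $3,311.28 = $3,727.08
Monthly escrow = $3,727.08 ÷ 12 = $310.59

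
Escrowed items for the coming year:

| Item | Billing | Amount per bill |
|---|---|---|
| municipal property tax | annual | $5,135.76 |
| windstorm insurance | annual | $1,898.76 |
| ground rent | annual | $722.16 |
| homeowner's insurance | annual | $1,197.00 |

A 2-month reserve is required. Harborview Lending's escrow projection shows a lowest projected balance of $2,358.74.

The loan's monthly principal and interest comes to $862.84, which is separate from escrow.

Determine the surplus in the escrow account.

$866.46

Municipal property tax: $5,135.76/yr
Windstorm insurance: $1,898.76/yr
Ground rent: $722.16/yr
Homeowner's insurance: $1,197.00/yr
Annual escrow total = $5,135.76 + $1,898.76 + $722.16 + $1,197.00 = $8,953.68
Base monthly escrow = $8,953.68 / 12 = $746.14
Required cushion = 2 × $746.14 = $1,492.28
Surplus = $2,358.74 − $1,492.28 = $866.46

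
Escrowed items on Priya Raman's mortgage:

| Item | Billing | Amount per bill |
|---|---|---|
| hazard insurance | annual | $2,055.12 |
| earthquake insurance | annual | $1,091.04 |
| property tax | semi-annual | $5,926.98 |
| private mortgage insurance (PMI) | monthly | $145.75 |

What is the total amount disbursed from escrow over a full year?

Hazard insurance — $2,055.12
Earthquake insurance — $1,091.04
Property tax — $5,926.98 × 2 = $11,853.96
Private mortgage insurance (PMI) — $145.75 × 12 = $1,749.00
Yearly total = $16,749.12

$16,749.12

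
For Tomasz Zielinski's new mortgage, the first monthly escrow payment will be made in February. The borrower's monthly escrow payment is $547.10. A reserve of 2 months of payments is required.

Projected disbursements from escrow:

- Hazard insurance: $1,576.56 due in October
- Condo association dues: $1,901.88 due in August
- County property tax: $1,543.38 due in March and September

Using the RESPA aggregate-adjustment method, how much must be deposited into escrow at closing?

Cushion = 2 × $547.10 = $1,094.20
Trial balance (start $0, +$547.10 each month, − disbursements):
  Feb: +$547.10 → $547.10
  Mar: +$547.10 − $1,543.38 → -$449.18
  Apr: +$547.10 → $97.92
  May: +$547.10 → $645.02
  Jun: +$547.10 → $1,192.12
  Jul: +$547.10 → $1,739.22
  Aug: +$547.10 − $1,901.88 → $384.44
  Sep: +$547.10 − $1,543.38 → -$611.84
  Oct: +$547.10 − $1,576.56 → -$1,641.30
  Nov: +$547.10 → -$1,094.20
  Dec: +$547.10 → -$547.10
  Jan: +$547.10 → $0.00
Lowest trial balance = -$1,641.30 (Oct)
Initial deposit = cushion − low point = $1,094.20 − (-$1,641.30) = $2,735.50

$2,735.50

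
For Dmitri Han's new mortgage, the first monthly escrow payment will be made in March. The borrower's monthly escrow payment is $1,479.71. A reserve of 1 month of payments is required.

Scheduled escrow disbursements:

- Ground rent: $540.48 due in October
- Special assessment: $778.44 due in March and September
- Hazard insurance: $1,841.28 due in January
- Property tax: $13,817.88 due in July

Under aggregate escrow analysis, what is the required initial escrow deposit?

Cushion = 1 × $1,479.71 = $1,479.71
Trial balance (start $0, +$1,479.71 each month, − disbursements):
  Mar: +$1,479.71 − $778.44 → $701.27
  Apr: +$1,479.71 → $2,180.98
  May: +$1,479.71 → $3,660.69
  Jun: +$1,479.71 → $5,140.40
  Jul: +$1,479.71 − $13,817.88 → -$7,197.77
  Aug: +$1,479.71 → -$5,718.06
  Sep: +$1,479.71 − $778.44 → -$5,016.79
  Oct: +$1,479.71 − $540.48 → -$4,077.56
  Nov: +$1,479.71 → -$2,597.85
  Dec: +$1,479.71 → -$1,118.14
  Jan: +$1,479.71 − $1,841.28 → -$1,479.71
  Feb: +$1,479.71 → $0.00
Lowest trial balance = -$7,197.77 (Jul)
Initial deposit = cushion − low point = $1,479.71 − (-$7,197.77) = $8,677.48

$8,677.48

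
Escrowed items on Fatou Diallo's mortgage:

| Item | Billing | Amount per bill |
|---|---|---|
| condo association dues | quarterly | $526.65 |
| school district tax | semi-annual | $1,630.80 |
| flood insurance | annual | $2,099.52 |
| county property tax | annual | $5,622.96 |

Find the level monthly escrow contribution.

Condo association dues = $526.65 × 4 = $2,106.60 per year
School district tax = $1,630.80 × 2 = $3,261.60 per year
Flood insurance = $2,099.52 per year
County property tax = $5,622.96 per year
Combined annual = $13,090.68
Monthly = $13,090.68 / 12 = $1,090.89

$1,090.89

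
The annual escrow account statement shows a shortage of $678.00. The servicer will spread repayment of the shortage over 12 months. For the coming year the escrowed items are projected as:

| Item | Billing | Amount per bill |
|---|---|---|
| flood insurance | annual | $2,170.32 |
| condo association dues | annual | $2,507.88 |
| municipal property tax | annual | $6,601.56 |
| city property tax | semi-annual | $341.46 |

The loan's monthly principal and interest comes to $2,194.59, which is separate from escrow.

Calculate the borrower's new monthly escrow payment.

Flood insurance = $2,170.32 annually
Condo association dues = $2,507.88 annually
Municipal property tax = $6,601.56 annually
City property tax = $341.46 × 2 = $682.92 annually
Yearly total = $2,170.32 + $2,507.88 + $6,601.56 + $682.92 = $11,962.68
Monthly escrow = $11,962.68 ÷ 12 = $996.89
Shortage per month = $678.00 ÷ 12 = $56.50
Adjusted monthly = $996.89 + $56.50 = $1,053.39

$1,053.39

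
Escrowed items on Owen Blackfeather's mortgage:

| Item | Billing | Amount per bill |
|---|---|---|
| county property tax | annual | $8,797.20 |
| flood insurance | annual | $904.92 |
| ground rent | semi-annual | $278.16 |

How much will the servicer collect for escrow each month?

County property tax — $8,797.20 annually
Flood insurance — $904.92 annually
Ground rent — $278.16 × 2 = $556.32 annually
Yearly total = $10,258.44
Per month = $10,258.44 / 12 = $854.87

$854.87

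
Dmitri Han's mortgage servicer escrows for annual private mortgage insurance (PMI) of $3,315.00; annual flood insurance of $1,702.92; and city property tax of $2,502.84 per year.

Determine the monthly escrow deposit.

$626.73

Private mortgage insurance (PMI) — $3,315.00/yr
Flood insurance — $1,702.92/yr
City property tax — $2,502.84/yr
Combined annual = $3,315.00 + $1,702.92 + $2,502.84 = $7,520.76
Base monthly escrow = $7,520.76 ÷ 12 = $626.73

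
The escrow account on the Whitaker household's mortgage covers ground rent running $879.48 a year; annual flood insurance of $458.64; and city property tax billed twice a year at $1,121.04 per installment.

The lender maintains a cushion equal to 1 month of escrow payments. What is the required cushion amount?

$298.35

Ground rent — $879.48 per year
Flood insurance — $458.64 per year
City property tax — $1,121.04 × 2 = $2,242.08 per year
Annual escrow total = $879.48 + $458.64 + $2,242.08 = $3,580.20
Base monthly escrow = $3,580.20 ÷ 12 = $298.35
Reserve = 1 × $298.35 = $298.35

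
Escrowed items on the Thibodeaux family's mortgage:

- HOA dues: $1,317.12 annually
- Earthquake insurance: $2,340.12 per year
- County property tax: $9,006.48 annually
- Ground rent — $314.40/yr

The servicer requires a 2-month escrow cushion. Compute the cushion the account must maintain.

HOA dues = $1,317.12/yr
Earthquake insurance = $2,340.12/yr
County property tax = $9,006.48/yr
Ground rent = $314.40/yr
Total per year = $1,317.12 + $2,340.12 + $9,006.48 + $314.40 = $12,978.12
Per month = $12,978.12 ÷ 12 = $1,081.51
Cushion = 2 × $1,081.51 = $2,163.02

$2,163.02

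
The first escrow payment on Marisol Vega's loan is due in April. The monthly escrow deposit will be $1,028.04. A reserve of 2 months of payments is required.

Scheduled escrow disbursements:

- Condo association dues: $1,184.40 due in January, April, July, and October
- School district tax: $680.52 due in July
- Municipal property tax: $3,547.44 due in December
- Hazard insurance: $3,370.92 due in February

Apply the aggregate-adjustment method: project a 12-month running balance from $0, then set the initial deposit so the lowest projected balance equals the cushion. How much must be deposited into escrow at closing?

$3,084.12

Cushion = 2 × $1,028.04 = $2,056.08
Trial balance (start $0, +$1,028.04 each month, − disbursements):
  Apr: +$1,028.04 − $1,184.40 → -$156.36
  May: +$1,028.04 → $871.68
  Jun: +$1,028.04 → $1,899.72
  Jul: +$1,028.04 − $1,864.92 → $1,062.84
  Aug: +$1,028.04 → $2,090.88
  Sep: +$1,028.04 → $3,118.92
  Oct: +$1,028.04 − $1,184.40 → $2,962.56
  Nov: +$1,028.04 → $3,990.60
  Dec: +$1,028.04 − $3,547.44 → $1,471.20
  Jan: +$1,028.04 − $1,184.40 → $1,314.84
  Feb: +$1,028.04 − $3,370.92 → -$1,028.04
  Mar: +$1,028.04 → $0.00
Lowest trial balance = -$1,028.04 (Feb)
Initial deposit = cushion − low point = $2,056.08 − (-$1,028.04) = $3,084.12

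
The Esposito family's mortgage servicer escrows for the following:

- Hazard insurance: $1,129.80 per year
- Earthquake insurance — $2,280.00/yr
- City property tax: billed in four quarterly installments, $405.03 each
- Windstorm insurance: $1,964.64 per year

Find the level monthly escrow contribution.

Hazard insurance: $1,129.80 annually
Earthquake insurance: $2,280.00 annually
City property tax: $405.03 × 4 = $1,620.12 annually
Windstorm insurance: $1,964.64 annually
Yearly total = $1,129.80 + $2,280.00 + $1,620.12 + $1,964.64 = $6,994.56
Monthly escrow = $6,994.56 ÷ 12 = $582.88

$582.88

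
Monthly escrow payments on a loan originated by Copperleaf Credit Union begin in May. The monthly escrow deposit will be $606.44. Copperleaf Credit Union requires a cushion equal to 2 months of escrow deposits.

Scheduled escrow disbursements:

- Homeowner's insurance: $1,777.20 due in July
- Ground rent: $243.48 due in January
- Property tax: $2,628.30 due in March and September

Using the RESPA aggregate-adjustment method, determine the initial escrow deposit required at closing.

$2,586.18

Cushion = 2 × $606.44 = $1,212.88
Trial balance (start $0, +$606.44 each month, − disbursements):
  May: +$606.44 → $606.44
  Jun: +$606.44 → $1,212.88
  Jul: +$606.44 − $1,777.20 → $42.12
  Aug: +$606.44 → $648.56
  Sep: +$606.44 − $2,628.30 → -$1,373.30
  Oct: +$606.44 → -$766.86
  Nov: +$606.44 → -$160.42
  Dec: +$606.44 → $446.02
  Jan: +$606.44 − $243.48 → $808.98
  Feb: +$606.44 → $1,415.42
  Mar: +$606.44 − $2,628.30 → -$606.44
  Apr: +$606.44 → $0.00
Lowest trial balance = -$1,373.30 (Sep)
Initial deposit = cushion − low point = $1,212.88 − (-$1,373.30) = $2,586.18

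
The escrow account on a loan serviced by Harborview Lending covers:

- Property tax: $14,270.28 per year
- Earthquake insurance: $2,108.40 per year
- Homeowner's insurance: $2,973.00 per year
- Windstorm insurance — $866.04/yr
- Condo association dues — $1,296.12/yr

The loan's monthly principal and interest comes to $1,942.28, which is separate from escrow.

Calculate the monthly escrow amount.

$1,792.82

Property tax — $14,270.28 annually
Earthquake insurance — $2,108.40 annually
Homeowner's insurance — $2,973.00 annually
Windstorm insurance — $866.04 annually
Condo association dues — $1,296.12 annually
Total per year = $21,513.84
Monthly = $21,513.84 / 12 = $1,792.82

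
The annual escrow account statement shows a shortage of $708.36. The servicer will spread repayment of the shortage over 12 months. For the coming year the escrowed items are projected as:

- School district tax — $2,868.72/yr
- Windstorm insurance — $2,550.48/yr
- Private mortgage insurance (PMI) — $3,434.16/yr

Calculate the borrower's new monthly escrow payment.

$796.81

School district tax: $2,868.72/yr
Windstorm insurance: $2,550.48/yr
Private mortgage insurance (PMI): $3,434.16/yr
Yearly total = $2,868.72 + $2,550.48 + $3,434.16 = $8,853.36
Monthly = $8,853.36 / 12 = $737.78
Monthly shortage recovery: $708.36 / 12 = $59.03
Adjusted monthly = $737.78 + $59.03 = $796.81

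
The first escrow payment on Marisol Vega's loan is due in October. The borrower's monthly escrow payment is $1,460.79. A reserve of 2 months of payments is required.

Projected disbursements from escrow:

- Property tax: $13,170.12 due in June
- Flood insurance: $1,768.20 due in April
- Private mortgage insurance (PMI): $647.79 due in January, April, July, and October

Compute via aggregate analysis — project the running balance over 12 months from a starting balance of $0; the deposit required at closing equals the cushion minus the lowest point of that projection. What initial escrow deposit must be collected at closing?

$6,656.16

Cushion = 2 × $1,460.79 = $2,921.58
Trial balance (start $0, +$1,460.79 each month, − disbursements):
  Oct: +$1,460.79 − $647.79 → $813.00
  Nov: +$1,460.79 → $2,273.79
  Dec: +$1,460.79 → $3,734.58
  Jan: +$1,460.79 − $647.79 → $4,547.58
  Feb: +$1,460.79 → $6,008.37
  Mar: +$1,460.79 → $7,469.16
  Apr: +$1,460.79 − $2,415.99 → $6,513.96
  May: +$1,460.79 → $7,974.75
  Jun: +$1,460.79 − $13,170.12 → -$3,734.58
  Jul: +$1,460.79 − $647.79 → -$2,921.58
  Aug: +$1,460.79 → -$1,460.79
  Sep: +$1,460.79 → $0.00
Lowest trial balance = -$3,734.58 (Jun)
Initial deposit = cushion − low point = $2,921.58 − (-$3,734.58) = $6,656.16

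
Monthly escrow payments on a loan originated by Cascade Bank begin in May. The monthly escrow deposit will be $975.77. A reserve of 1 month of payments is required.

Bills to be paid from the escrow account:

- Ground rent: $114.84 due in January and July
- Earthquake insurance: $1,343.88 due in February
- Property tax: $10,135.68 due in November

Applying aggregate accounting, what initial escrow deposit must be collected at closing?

Cushion = 1 × $975.77 = $975.77
Trial balance (start $0, +$975.77 each month, − disbursements):
  May: +$975.77 → $975.77
  Jun: +$975.77 → $1,951.54
  Jul: +$975.77 − $114.84 → $2,812.47
  Aug: +$975.77 → $3,788.24
  Sep: +$975.77 → $4,764.01
  Oct: +$975.77 → $5,739.78
  Nov: +$975.77 − $10,135.68 → -$3,420.13
  Dec: +$975.77 → -$2,444.36
  Jan: +$975.77 − $114.84 → -$1,583.43
  Feb: +$975.77 − $1,343.88 → -$1,951.54
  Mar: +$975.77 → -$975.77
  Apr: +$975.77 → $0.00
Lowest trial balance = -$3,420.13 (Nov)
Initial deposit = cushion − low point = $975.77 − (-$3,420.13) = $4,395.90

$4,395.90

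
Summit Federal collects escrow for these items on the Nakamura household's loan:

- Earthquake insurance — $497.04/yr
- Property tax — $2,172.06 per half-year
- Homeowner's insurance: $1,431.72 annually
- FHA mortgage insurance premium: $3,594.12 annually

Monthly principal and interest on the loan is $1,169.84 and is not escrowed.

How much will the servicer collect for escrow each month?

$822.25

Earthquake insurance = $497.04 annually
Property tax = $2,172.06 × 2 = $4,344.12 annually
Homeowner's insurance = $1,431.72 annually
FHA mortgage insurance premium = $3,594.12 annually
Total annual escrow = $497.04 + $4,344.12 + $1,431.72 + $3,594.12 = $9,867.00
Monthly = $9,867.00 ÷ 12 = $822.25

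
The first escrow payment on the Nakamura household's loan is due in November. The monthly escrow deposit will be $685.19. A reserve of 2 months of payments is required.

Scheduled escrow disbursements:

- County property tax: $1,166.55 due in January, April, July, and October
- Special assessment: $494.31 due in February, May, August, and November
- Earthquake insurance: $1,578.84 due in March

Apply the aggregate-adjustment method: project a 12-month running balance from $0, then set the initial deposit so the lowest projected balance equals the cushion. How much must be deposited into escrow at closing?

Cushion = 2 × $685.19 = $1,370.38
Trial balance (start $0, +$685.19 each month, − disbursements):
  Nov: +$685.19 − $494.31 → $190.88
  Dec: +$685.19 → $876.07
  Jan: +$685.19 − $1,166.55 → $394.71
  Feb: +$685.19 − $494.31 → $585.59
  Mar: +$685.19 − $1,578.84 → -$308.06
  Apr: +$685.19 − $1,166.55 → -$789.42
  May: +$685.19 − $494.31 → -$598.54
  Jun: +$685.19 → $86.65
  Jul: +$685.19 − $1,166.55 → -$394.71
  Aug: +$685.19 − $494.31 → -$203.83
  Sep: +$685.19 → $481.36
  Oct: +$685.19 − $1,166.55 → $0.00
Lowest trial balance = -$789.42 (Apr)
Initial deposit = cushion − low point = $1,370.38 − (-$789.42) = $2,159.80

$2,159.80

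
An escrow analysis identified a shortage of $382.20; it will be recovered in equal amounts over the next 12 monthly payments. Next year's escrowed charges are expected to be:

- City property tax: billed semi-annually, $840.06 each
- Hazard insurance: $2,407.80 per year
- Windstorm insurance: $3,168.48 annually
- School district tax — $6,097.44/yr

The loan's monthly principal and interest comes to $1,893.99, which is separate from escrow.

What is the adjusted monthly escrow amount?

$1,144.67

City property tax: $840.06 × 2 = $1,680.12
Hazard insurance: $2,407.80
Windstorm insurance: $3,168.48
School district tax: $6,097.44
Annual escrow total = $13,353.84
Monthly = $13,353.84 / 12 = $1,112.82
Shortage per month = $382.20 / 12 = $31.85
New monthly escrow = $1,112.82 + $31.85 = $1,144.67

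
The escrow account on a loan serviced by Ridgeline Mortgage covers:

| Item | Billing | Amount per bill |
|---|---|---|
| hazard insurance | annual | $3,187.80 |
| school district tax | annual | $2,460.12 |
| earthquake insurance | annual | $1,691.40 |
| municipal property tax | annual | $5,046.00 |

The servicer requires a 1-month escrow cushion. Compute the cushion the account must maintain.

Hazard insurance — $3,187.80 per year
School district tax — $2,460.12 per year
Earthquake insurance — $1,691.40 per year
Municipal property tax — $5,046.00 per year
Annual escrow total = $12,385.32
Base monthly escrow = $12,385.32 / 12 = $1,032.11
Cushion = 1 × $1,032.11 = $1,032.11

$1,032.11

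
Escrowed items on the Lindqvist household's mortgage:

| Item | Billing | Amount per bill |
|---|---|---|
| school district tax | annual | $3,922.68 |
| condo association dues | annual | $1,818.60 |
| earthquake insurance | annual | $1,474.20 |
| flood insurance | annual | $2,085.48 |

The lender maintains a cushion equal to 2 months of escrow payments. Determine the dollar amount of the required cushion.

$1,550.16

School district tax: $3,922.68 per year
Condo association dues: $1,818.60 per year
Earthquake insurance: $1,474.20 per year
Flood insurance: $2,085.48 per year
Total per year = $9,300.96
Base monthly escrow = $9,300.96 ÷ 12 = $775.08
Required cushion = 2 × $775.08 = $1,550.16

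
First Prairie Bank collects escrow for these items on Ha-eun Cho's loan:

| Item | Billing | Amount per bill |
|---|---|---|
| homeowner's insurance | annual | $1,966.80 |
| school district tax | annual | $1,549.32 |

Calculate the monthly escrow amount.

$293.01

Homeowner's insurance: $1,966.80 per year
School district tax: $1,549.32 per year
Total per year = $1,966.80 + $1,549.32 = $3,516.12
Monthly = $3,516.12 ÷ 12 = $293.01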